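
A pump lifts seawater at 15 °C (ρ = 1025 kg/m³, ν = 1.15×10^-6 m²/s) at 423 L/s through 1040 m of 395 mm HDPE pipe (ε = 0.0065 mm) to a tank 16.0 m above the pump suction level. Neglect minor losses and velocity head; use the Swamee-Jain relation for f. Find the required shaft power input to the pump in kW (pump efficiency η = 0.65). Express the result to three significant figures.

P_shaft ≈ 227 kW

V = 4Q/(πD²) = 3.452 m/s; Re = 1.19×10^6; ε/D = 1.65×10^-5; f = 0.01172
h_f = f(L/D)V²/2g = 18.74 m
Total head H = z + h_f = 16.0 + 18.74 = 34.74 m
P_hyd = ρgQH = 1025·9.81·0.423·34.74 = 147.8 kW
P_shaft = P_hyd/η = 147.8/0.65 = 227.3 kW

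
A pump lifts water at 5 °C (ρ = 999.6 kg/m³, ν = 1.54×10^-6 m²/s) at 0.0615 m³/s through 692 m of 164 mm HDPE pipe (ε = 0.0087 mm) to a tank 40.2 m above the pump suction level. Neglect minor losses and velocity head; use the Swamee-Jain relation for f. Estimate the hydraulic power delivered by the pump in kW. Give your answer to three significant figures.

P_hyd ≈ 40.6 kW

V = 4Q/(πD²) = 2.911 m/s; Re = 3.10×10^5; ε/D = 5.30×10^-5; f = 0.01489
h_f = f(L/D)V²/2g = 27.14 m
Total head H = z + h_f = 40.2 + 27.14 = 67.34 m
P_hyd = ρgQH = 999.6·9.81·0.0615·67.34 = 40.61 kW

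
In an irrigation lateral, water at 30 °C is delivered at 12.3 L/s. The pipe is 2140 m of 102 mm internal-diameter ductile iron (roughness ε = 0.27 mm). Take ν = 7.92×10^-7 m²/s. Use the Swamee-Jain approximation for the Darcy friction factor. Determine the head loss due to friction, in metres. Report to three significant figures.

h_f ≈ 63.5 m

V = 4Q/(πD²) = 4·0.0123/(π·0.102²) = 1.505 m/s
Re = VD/ν = 1.505·0.102/7.92×10^-7 = 1.94×10^5 → turbulent
ε/D = 0.27/102 = 0.00265
Swamee-Jain: f = 0.02621
h_f = f(L/D)V²/(2g) = 0.02621·(2140/0.102)·1.505²/(2·9.81) = 63.50 m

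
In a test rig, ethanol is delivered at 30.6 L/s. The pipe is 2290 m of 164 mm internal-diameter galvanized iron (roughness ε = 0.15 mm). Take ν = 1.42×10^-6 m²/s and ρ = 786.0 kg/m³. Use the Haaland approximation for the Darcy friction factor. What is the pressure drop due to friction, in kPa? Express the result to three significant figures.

Δp ≈ 239 kPa

V = 4Q/(πD²) = 4·0.0306/(π·0.164²) = 1.449 m/s
Re = VD/ν = 1.449·0.164/1.42×10^-6 = 1.67×10^5 → turbulent
ε/D = 0.15/164 = 9.15×10^-4
Haaland: f = 0.02079
h_f = f(L/D)V²/(2g) = 0.02079·(2290/0.164)·1.449²/(2·9.81) = 31.05 m
Δp = ρg·h_f = 786.0·9.81·31.05 = 239.4 kPa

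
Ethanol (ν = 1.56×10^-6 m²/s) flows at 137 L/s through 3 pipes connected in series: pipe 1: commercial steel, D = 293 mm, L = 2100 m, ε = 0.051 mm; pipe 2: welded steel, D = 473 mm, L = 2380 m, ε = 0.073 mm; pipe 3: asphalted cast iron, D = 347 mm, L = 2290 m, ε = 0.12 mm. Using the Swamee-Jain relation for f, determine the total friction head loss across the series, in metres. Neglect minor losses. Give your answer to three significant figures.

Pipe 1: V = 2.032 m/s, Re = 3.82×10^5, ε/D = 1.74×10^-4, f = 0.01567, h_1 = f(L/D)V²/2g = 23.64 m
Pipe 2: V = 0.7797 m/s, Re = 2.36×10^5, ε/D = 1.54×10^-4, f = 0.01642, h_2 = f(L/D)V²/2g = 2.560 m
Pipe 3: V = 1.449 m/s, Re = 3.22×10^5, ε/D = 3.46×10^-4, f = 0.01727, h_3 = f(L/D)V²/2g = 12.19 m
Series → Q common, losses add: H = Σh = 38.39 m

H ≈ 38.4 m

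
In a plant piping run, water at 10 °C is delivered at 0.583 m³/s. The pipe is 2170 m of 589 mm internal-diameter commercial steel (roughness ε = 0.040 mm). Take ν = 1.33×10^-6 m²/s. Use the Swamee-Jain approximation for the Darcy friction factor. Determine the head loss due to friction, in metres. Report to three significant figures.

h_f ≈ 11.2 m

V = 4Q/(πD²) = 4·0.583/(π·0.589²) = 2.140 m/s
Re = VD/ν = 2.140·0.589/1.33×10^-6 = 9.48×10^5 → turbulent
ε/D = 0.040/589 = 6.79×10^-5
Swamee-Jain: f = 0.01307
h_f = f(L/D)V²/(2g) = 0.01307·(2170/0.589)·2.140²/(2·9.81) = 11.24 m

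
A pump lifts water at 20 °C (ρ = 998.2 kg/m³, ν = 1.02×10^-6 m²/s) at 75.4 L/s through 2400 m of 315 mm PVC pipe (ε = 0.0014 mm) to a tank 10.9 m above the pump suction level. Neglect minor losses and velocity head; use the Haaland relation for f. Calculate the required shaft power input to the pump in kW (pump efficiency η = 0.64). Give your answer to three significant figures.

V = 4Q/(πD²) = 0.9675 m/s; Re = 2.99×10^5; ε/D = 4.44×10^-6; f = 0.01439
h_f = f(L/D)V²/2g = 5.230 m
Total head H = z + h_f = 10.9 + 5.230 = 16.13 m
P_hyd = ρgQH = 998.2·9.81·0.0754·16.13 = 11.91 kW
P_shaft = P_hyd/η = 11.91/0.64 = 18.61 kW

P_shaft ≈ 18.6 kW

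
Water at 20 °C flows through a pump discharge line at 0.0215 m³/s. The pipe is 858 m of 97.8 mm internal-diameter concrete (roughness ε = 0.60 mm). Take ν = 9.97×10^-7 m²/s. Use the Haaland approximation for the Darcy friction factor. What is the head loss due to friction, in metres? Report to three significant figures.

h_f ≈ 120 m

V = 4Q/(πD²) = 4·0.0215/(π·0.0978²) = 2.862 m/s
Re = VD/ν = 2.862·0.0978/9.97×10^-7 = 2.81×10^5 → turbulent
ε/D = 0.60/97.8 = 0.00613
Haaland: f = 0.03267
h_f = f(L/D)V²/(2g) = 0.03267·(858/0.0978)·2.862²/(2·9.81) = 119.7 m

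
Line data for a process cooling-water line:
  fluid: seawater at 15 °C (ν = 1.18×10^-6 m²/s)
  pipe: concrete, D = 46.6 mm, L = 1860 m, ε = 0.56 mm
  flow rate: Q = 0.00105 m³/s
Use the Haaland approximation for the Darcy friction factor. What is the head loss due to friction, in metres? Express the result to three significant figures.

V = 4Q/(πD²) = 4·0.00105/(π·0.0466²) = 0.6156 m/s
Re = VD/ν = 0.6156·0.0466/1.18×10^-6 = 2.43×10^4 → turbulent
ε/D = 0.56/46.6 = 0.0120
Haaland: f = 0.04246
h_f = f(L/D)V²/(2g) = 0.04246·(1860/0.0466)·0.6156²/(2·9.81) = 32.74 m

h_f ≈ 32.7 m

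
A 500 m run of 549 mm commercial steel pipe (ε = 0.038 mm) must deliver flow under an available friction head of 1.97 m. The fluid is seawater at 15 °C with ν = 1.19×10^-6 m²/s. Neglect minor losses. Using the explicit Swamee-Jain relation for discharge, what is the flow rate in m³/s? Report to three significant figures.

Q ≈ 0.424 m³/s

Swamee-Jain (Type II): Q = -0.965·√(gD⁵h_f/L)·ln[ε/(3.7D) + √(3.17ν²L/(gD³h_f))]
√(gD⁵h_f/L) = √(9.81·0.549⁵·1.97/500) = 0.04390
ε/(3.7D) = 1.87×10^-5; √(3.17ν²L/(gD³h_f)) = 2.65×10^-5
Q = -0.965·0.04390·ln(4.520×10^-5) = 0.4239 m³/s
Check: V = 1.79 m/s, Re = 8.26×10^5, f = 0.01328, h_f = 1.98 m ≈ 1.97 m ✓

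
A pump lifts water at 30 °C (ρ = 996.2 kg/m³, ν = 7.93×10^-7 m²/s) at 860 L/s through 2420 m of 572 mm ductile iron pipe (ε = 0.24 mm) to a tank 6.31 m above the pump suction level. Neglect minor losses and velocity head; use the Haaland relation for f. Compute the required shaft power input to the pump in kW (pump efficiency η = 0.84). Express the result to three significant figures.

P_shaft ≈ 457 kW

V = 4Q/(πD²) = 3.347 m/s; Re = 2.41×10^6; ε/D = 4.20×10^-4; f = 0.01631
h_f = f(L/D)V²/2g = 39.38 m
Total head H = z + h_f = 6.31 + 39.38 = 45.69 m
P_hyd = ρgQH = 996.2·9.81·0.860·45.69 = 384.0 kW
P_shaft = P_hyd/η = 384.0/0.84 = 457.2 kW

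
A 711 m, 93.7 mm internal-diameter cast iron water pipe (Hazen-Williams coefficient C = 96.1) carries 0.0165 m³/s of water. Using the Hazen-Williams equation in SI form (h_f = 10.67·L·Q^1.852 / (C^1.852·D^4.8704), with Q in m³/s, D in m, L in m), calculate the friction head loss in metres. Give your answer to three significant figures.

h_f ≈ 82.2 m

h_f = 10.67·711·0.0165^1.852 / (96.1^1.852·0.0937^4.8704) = 82.20 m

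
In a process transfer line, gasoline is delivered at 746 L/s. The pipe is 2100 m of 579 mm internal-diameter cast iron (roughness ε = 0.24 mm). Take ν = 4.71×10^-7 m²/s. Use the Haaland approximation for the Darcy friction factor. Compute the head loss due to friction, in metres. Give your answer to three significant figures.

h_f ≈ 24.0 m

V = 4Q/(πD²) = 4·0.746/(π·0.579²) = 2.833 m/s
Re = VD/ν = 2.833·0.579/4.71×10^-7 = 3.48×10^6 → turbulent
ε/D = 0.24/579 = 4.15×10^-4
Haaland: f = 0.01620
h_f = f(L/D)V²/(2g) = 0.01620·(2100/0.579)·2.833²/(2·9.81) = 24.04 m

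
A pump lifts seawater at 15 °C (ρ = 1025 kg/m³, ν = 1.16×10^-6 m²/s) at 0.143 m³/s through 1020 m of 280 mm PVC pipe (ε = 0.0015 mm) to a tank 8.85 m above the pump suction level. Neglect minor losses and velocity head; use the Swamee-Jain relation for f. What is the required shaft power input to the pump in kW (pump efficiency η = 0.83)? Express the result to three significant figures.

V = 4Q/(πD²) = 2.322 m/s; Re = 5.61×10^5; ε/D = 5.36×10^-6; f = 0.01292
h_f = f(L/D)V²/2g = 12.94 m
Total head H = z + h_f = 8.85 + 12.94 = 21.79 m
P_hyd = ρgQH = 1025·9.81·0.143·21.79 = 31.33 kW
P_shaft = P_hyd/η = 31.33/0.83 = 37.75 kW

P_shaft ≈ 37.7 kW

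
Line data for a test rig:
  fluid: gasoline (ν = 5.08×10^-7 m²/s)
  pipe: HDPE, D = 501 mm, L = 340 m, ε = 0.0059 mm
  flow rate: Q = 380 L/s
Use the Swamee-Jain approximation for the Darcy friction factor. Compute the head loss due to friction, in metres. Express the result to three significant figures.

V = 4Q/(πD²) = 4·0.380/(π·0.501²) = 1.928 m/s
Re = VD/ν = 1.928·0.501/5.08×10^-7 = 1.90×10^6 → turbulent
ε/D = 0.0059/501 = 1.18×10^-5
Swamee-Jain: f = 0.01087
h_f = f(L/D)V²/(2g) = 0.01087·(340/0.501)·1.928²/(2·9.81) = 1.397 m

h_f ≈ 1.40 m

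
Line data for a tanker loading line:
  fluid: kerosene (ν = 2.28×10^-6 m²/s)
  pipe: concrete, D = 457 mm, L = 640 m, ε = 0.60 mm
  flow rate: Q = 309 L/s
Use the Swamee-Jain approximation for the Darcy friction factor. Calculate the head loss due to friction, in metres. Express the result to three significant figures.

h_f ≈ 5.52 m

V = 4Q/(πD²) = 4·0.309/(π·0.457²) = 1.884 m/s
Re = VD/ν = 1.884·0.457/2.28×10^-6 = 3.78×10^5 → turbulent
ε/D = 0.60/457 = 0.00131
Swamee-Jain: f = 0.02179
h_f = f(L/D)V²/(2g) = 0.02179·(640/0.457)·1.884²/(2·9.81) = 5.519 m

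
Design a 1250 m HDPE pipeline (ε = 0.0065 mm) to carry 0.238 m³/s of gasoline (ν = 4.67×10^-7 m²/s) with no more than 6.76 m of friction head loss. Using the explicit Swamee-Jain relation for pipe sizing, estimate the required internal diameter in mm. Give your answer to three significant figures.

Swamee-Jain (Type III): D = 0.66·[ε^1.25·(LQ²/(gh_f))^4.75 + ν·Q^9.4·(L/(gh_f))^5.2]^0.04
LQ²/(gh_f) = 1.068; L/(gh_f) = 18.85
Term 1 = ε^1.25·(…)^4.75 = 4.48×10^-7; Term 2 = ν·Q^9.4·(…)^5.2 = 2.76×10^-6
D = 0.66·(4.48×10^-7 + 2.76×10^-6)^0.04 = 0.3979 m = 398 mm
Check: V = 1.91 m/s, Re = 1.63×10^6, f = 0.01123, h_f = 6.59 m ≈ 6.76 m ✓

D ≈ 398 mm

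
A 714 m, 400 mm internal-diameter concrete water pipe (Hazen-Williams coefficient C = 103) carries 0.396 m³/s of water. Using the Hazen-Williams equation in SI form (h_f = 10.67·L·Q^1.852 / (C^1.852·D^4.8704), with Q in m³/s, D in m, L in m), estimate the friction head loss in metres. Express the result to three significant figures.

h_f = 10.67·714·0.396^1.852 / (103^1.852·0.400^4.8704) = 22.24 m

h_f ≈ 22.2 m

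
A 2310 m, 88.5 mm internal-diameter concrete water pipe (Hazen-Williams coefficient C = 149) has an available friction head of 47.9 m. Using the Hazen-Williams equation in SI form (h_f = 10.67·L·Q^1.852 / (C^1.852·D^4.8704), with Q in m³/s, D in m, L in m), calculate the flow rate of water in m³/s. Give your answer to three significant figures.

Q ≈ 0.00871 m³/s

Rearranging: Q = [h_f·C^1.852·D^4.8704 / (10.67·L)]^(1/1.852)
Q = [47.9·149^1.852·0.0885^4.8704 / (10.67·2310)]^0.540 = 0.008705 m³/s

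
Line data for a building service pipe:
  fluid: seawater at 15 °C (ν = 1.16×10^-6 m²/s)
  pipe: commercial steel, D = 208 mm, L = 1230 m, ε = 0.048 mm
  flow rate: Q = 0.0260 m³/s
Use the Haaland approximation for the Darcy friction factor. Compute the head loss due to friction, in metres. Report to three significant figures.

h_f ≈ 3.17 m

V = 4Q/(πD²) = 4·0.0260/(π·0.208²) = 0.7652 m/s
Re = VD/ν = 0.7652·0.208/1.16×10^-6 = 1.37×10^5 → turbulent
ε/D = 0.048/208 = 2.31×10^-4
Haaland: f = 0.01797
h_f = f(L/D)V²/(2g) = 0.01797·(1230/0.208)·0.7652²/(2·9.81) = 3.172 m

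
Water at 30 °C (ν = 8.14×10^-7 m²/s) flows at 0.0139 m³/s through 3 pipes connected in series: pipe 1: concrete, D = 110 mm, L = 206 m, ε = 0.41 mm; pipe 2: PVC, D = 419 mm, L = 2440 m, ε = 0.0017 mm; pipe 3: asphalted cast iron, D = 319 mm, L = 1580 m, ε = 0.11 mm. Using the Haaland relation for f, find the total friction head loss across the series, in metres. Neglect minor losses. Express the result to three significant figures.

Pipe 1: V = 1.463 m/s, Re = 1.98×10^5, ε/D = 0.00373, f = 0.02842, h_1 = f(L/D)V²/2g = 5.803 m
Pipe 2: V = 0.1008 m/s, Re = 5.19×10^4, ε/D = 4.06×10^-6, f = 0.02055, h_2 = f(L/D)V²/2g = 0.06198 m
Pipe 3: V = 0.1739 m/s, Re = 6.82×10^4, ε/D = 3.45×10^-4, f = 0.02061, h_3 = f(L/D)V²/2g = 0.1573 m
Series → Q common, losses add: H = Σh = 6.023 m

H ≈ 6.02 m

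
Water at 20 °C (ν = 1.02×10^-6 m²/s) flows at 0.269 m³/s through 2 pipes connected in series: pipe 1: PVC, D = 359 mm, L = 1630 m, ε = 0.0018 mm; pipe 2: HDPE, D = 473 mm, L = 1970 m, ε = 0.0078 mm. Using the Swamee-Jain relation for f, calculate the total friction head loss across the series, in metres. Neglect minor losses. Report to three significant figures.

H ≈ 25.7 m

Pipe 1: V = 2.658 m/s, Re = 9.35×10^5, ε/D = 5.01×10^-6, f = 0.01186, h_1 = f(L/D)V²/2g = 19.38 m
Pipe 2: V = 1.531 m/s, Re = 7.10×10^5, ε/D = 1.65×10^-5, f = 0.01263, h_2 = f(L/D)V²/2g = 6.283 m
Series → Q common, losses add: H = Σh = 25.67 m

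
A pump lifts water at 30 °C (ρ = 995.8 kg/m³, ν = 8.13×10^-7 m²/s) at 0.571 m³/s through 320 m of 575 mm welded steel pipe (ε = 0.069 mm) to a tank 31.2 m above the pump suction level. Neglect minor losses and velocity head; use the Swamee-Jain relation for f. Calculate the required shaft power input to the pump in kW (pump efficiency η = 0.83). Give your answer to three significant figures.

V = 4Q/(πD²) = 2.199 m/s; Re = 1.56×10^6; ε/D = 1.20×10^-4; f = 0.01339
h_f = f(L/D)V²/2g = 1.837 m
Total head H = z + h_f = 31.2 + 1.837 = 33.04 m
P_hyd = ρgQH = 995.8·9.81·0.571·33.04 = 184.3 kW
P_shaft = P_hyd/η = 184.3/0.83 = 222.0 kW

P_shaft ≈ 222 kW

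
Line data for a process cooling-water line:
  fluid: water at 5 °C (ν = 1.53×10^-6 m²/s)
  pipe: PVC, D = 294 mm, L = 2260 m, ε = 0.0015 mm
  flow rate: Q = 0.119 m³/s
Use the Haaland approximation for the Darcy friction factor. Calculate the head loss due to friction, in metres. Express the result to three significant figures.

h_f ≈ 17.0 m

V = 4Q/(πD²) = 4·0.119/(π·0.294²) = 1.753 m/s
Re = VD/ν = 1.753·0.294/1.53×10^-6 = 3.37×10^5 → turbulent
ε/D = 0.0015/294 = 5.10×10^-6
Haaland: f = 0.01408
h_f = f(L/D)V²/(2g) = 0.01408·(2260/0.294)·1.753²/(2·9.81) = 16.95 m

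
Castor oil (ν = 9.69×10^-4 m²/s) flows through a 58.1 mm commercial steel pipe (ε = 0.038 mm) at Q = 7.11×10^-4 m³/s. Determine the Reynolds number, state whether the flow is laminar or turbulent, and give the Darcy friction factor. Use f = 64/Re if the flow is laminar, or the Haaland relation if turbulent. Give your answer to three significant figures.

Re ≈ 16.1; laminar; f = 64/Re ≈ 3.98

V = 4Q/(πD²) = 0.2682 m/s
Re = VD/ν = 0.2682·0.0581/9.69×10^-4 = 16.1
Re < 2300 → laminar → f = 64/Re = 3.980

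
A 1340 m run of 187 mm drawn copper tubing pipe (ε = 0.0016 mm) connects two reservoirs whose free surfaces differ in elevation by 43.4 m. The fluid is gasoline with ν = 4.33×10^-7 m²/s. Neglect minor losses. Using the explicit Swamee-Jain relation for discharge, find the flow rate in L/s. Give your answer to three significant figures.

Swamee-Jain (Type II): Q = -0.965·√(gD⁵h_f/L)·ln[ε/(3.7D) + √(3.17ν²L/(gD³h_f))]
√(gD⁵h_f/L) = √(9.81·0.187⁵·43.4/1340) = 0.008524
ε/(3.7D) = 2.31×10^-6; √(3.17ν²L/(gD³h_f)) = 1.69×10^-5
Q = -0.965·0.008524·ln(1.923×10^-5) = 0.08932 m³/s
Check: V = 3.25 m/s, Re = 1.40×10^6, f = 0.01123, h_f = 43.4 m ≈ 43.4 m ✓

Q ≈ 89.3 L/s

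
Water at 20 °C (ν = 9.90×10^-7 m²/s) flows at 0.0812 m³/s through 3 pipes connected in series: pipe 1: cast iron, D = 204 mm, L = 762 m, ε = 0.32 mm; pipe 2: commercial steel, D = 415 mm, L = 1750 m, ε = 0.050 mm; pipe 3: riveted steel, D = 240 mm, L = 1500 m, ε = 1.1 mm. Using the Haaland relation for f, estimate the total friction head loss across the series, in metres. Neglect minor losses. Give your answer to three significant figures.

H ≈ 58.2 m

Pipe 1: V = 2.484 m/s, Re = 5.12×10^5, ε/D = 0.00157, f = 0.02239, h_1 = f(L/D)V²/2g = 26.31 m
Pipe 2: V = 0.6003 m/s, Re = 2.52×10^5, ε/D = 1.20×10^-4, f = 0.01579, h_2 = f(L/D)V²/2g = 1.223 m
Pipe 3: V = 1.795 m/s, Re = 4.35×10^5, ε/D = 0.00458, f = 0.02985, h_3 = f(L/D)V²/2g = 30.64 m
Series → Q common, losses add: H = Σh = 58.18 m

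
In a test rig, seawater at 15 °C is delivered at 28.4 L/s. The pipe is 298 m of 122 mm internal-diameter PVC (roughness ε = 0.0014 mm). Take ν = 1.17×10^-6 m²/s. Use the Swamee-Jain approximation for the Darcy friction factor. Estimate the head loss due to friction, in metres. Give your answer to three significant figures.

V = 4Q/(πD²) = 4·0.0284/(π·0.122²) = 2.429 m/s
Re = VD/ν = 2.429·0.122/1.17×10^-6 = 2.53×10^5 → turbulent
ε/D = 0.0014/122 = 1.15×10^-5
Swamee-Jain: f = 0.01496
h_f = f(L/D)V²/(2g) = 0.01496·(298/0.122)·2.429²/(2·9.81) = 10.99 m

h_f ≈ 11.0 m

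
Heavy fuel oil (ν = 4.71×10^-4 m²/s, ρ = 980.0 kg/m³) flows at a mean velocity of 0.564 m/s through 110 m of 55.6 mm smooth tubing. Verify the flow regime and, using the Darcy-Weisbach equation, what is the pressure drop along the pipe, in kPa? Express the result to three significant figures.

Re = VD/ν = 0.564·0.05560/4.71×10^-4 = 66.6 → laminar (Re < 2300)
f = 64/Re = 0.9613
h_f = f(L/D)V²/(2g) = 0.9613·(110/0.05560)·0.564²/(2·9.81) = 30.83 m
Δp = ρg·h_f = 980.0·9.81·30.83 = 296.4 kPa

Δp ≈ 296 kPa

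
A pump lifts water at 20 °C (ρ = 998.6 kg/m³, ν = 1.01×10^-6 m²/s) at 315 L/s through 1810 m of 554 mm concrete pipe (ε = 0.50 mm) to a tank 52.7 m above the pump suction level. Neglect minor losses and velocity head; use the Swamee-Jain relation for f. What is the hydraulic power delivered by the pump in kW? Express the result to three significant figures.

P_hyd ≈ 180 kW

V = 4Q/(πD²) = 1.307 m/s; Re = 7.17×10^5; ε/D = 9.03×10^-4; f = 0.01971
h_f = f(L/D)V²/2g = 5.606 m
Total head H = z + h_f = 52.7 + 5.606 = 58.31 m
P_hyd = ρgQH = 998.6·9.81·0.315·58.31 = 179.9 kW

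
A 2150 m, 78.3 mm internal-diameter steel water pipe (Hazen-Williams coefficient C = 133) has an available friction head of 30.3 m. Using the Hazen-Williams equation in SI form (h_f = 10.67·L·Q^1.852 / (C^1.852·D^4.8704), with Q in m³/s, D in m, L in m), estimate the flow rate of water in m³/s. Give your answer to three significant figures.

Q ≈ 0.00457 m³/s

Rearranging: Q = [h_f·C^1.852·D^4.8704 / (10.67·L)]^(1/1.852)
Q = [30.3·133^1.852·0.0783^4.8704 / (10.67·2150)]^0.540 = 0.004571 m³/s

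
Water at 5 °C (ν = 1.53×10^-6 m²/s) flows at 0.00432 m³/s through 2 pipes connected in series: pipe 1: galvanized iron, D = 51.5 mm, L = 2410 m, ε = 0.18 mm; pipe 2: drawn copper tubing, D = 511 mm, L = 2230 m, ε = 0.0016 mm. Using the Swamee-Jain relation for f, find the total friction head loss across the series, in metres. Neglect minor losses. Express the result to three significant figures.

Pipe 1: V = 2.074 m/s, Re = 6.98×10^4, ε/D = 0.00350, f = 0.02927, h_1 = f(L/D)V²/2g = 300.3 m
Pipe 2: V = 0.02106 m/s, Re = 7040, ε/D = 3.13×10^-6, f = 0.03421, h_2 = f(L/D)V²/2g = 0.003376 m
Series → Q common, losses add: H = Σh = 300.3 m

H ≈ 300 m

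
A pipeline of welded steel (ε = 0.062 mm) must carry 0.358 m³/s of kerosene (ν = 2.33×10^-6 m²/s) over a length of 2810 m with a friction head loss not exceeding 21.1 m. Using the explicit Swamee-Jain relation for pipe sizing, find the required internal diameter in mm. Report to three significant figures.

Swamee-Jain (Type III): D = 0.66·[ε^1.25·(LQ²/(gh_f))^4.75 + ν·Q^9.4·(L/(gh_f))^5.2]^0.04
LQ²/(gh_f) = 1.740; L/(gh_f) = 13.58
Term 1 = ε^1.25·(…)^4.75 = 7.64×10^-5; Term 2 = ν·Q^9.4·(…)^5.2 = 1.16×10^-4
D = 0.66·(7.64×10^-5 + 1.16×10^-4)^0.04 = 0.4687 m = 469 mm
Check: V = 2.07 m/s, Re = 4.17×10^5, f = 0.01512, h_f = 19.9 m ≈ 21.1 m ✓

D ≈ 469 mm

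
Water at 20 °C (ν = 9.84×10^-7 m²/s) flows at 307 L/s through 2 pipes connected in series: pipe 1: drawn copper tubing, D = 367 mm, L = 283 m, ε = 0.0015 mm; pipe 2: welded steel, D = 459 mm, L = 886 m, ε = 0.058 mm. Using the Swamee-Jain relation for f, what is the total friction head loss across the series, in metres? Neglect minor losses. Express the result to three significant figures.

Pipe 1: V = 2.902 m/s, Re = 1.08×10^6, ε/D = 4.09×10^-6, f = 0.01156, h_1 = f(L/D)V²/2g = 3.827 m
Pipe 2: V = 1.855 m/s, Re = 8.65×10^5, ε/D = 1.26×10^-4, f = 0.01403, h_2 = f(L/D)V²/2g = 4.753 m
Series → Q common, losses add: H = Σh = 8.580 m

H ≈ 8.58 m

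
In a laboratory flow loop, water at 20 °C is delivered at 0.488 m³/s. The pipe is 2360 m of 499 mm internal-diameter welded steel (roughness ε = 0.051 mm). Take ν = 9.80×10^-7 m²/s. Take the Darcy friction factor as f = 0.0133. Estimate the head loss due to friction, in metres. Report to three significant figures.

V = 4Q/(πD²) = 4·0.488/(π·0.499²) = 2.495 m/s
h_f = f(L/D)V²/(2g) = 0.01330·(2360/0.499)·2.495²/(2·9.81) = 19.96 m

h_f ≈ 20.0 m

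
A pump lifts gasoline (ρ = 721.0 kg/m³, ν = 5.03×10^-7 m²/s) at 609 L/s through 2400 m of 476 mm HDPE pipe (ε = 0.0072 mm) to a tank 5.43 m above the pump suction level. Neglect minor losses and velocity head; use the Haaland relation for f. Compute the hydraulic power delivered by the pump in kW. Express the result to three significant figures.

P_hyd ≈ 156 kW

V = 4Q/(πD²) = 3.422 m/s; Re = 3.24×10^6; ε/D = 1.51×10^-5; f = 0.01021
h_f = f(L/D)V²/2g = 30.73 m
Total head H = z + h_f = 5.43 + 30.73 = 36.16 m
P_hyd = ρgQH = 721.0·9.81·0.609·36.16 = 155.7 kW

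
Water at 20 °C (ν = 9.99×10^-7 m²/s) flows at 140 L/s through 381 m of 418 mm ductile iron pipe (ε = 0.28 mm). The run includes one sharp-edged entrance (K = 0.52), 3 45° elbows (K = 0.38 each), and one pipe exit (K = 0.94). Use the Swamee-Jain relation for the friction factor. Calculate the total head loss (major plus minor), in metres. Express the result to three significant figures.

V = 4Q/(πD²) = 1.020 m/s; V²/2g = 0.05305 m
Re = 4.27×10^5, ε/D = 6.70×10^-4 → f = 0.01889 (Swamee-Jain)
Major: h_f = f(L/D)·V²/2g = 0.01889·911.5·0.05305 = 0.9134 m
Minor: ΣK = 2.60; h_m = ΣK·V²/2g = 0.1379 m
Total H_L = 0.9134 + 0.1379 = 1.051 m

H_L ≈ 1.05 m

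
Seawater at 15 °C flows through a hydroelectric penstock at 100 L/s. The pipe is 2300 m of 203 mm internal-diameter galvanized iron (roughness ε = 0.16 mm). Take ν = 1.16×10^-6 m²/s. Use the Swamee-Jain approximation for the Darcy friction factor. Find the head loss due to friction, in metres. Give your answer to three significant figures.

V = 4Q/(πD²) = 4·0.100/(π·0.203²) = 3.090 m/s
Re = VD/ν = 3.090·0.203/1.16×10^-6 = 5.41×10^5 → turbulent
ε/D = 0.16/203 = 7.88×10^-4
Swamee-Jain: f = 0.01932
h_f = f(L/D)V²/(2g) = 0.01932·(2300/0.203)·3.090²/(2·9.81) = 106.5 m

h_f ≈ 107 m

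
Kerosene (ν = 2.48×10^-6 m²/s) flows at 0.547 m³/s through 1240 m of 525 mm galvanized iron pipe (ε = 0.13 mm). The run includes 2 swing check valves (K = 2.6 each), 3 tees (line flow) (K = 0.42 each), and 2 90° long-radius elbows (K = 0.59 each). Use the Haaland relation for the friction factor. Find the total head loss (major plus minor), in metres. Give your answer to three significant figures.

V = 4Q/(πD²) = 2.527 m/s; V²/2g = 0.3254 m
Re = 5.35×10^5, ε/D = 2.48×10^-4 → f = 0.01564 (Haaland)
Major: h_f = f(L/D)·V²/2g = 0.01564·2362·0.3254 = 12.02 m
Minor: ΣK = 7.64; h_m = ΣK·V²/2g = 2.486 m
Total H_L = 12.02 + 2.486 = 14.51 m

H_L ≈ 14.5 m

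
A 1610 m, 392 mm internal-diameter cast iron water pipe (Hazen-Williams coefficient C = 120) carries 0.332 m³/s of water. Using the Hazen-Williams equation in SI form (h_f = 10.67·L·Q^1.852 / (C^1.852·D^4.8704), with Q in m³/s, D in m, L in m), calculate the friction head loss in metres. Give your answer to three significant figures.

h_f = 10.67·1610·0.332^1.852 / (120^1.852·0.392^4.8704) = 30.09 m

h_f ≈ 30.1 m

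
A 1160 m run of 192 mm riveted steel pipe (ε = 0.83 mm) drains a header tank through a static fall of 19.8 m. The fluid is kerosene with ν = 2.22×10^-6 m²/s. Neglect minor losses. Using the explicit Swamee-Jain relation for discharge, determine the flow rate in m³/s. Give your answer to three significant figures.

Swamee-Jain (Type II): Q = -0.965·√(gD⁵h_f/L)·ln[ε/(3.7D) + √(3.17ν²L/(gD³h_f))]
√(gD⁵h_f/L) = √(9.81·0.192⁵·19.8/1160) = 0.006610
ε/(3.7D) = 0.00117; √(3.17ν²L/(gD³h_f)) = 1.15×10^-4
Q = -0.965·0.006610·ln(0.001283) = 0.04247 m³/s
Check: V = 1.47 m/s, Re = 1.27×10^5, f = 0.03012, h_f = 20.0 m ≈ 19.8 m ✓

Q ≈ 0.0425 m³/s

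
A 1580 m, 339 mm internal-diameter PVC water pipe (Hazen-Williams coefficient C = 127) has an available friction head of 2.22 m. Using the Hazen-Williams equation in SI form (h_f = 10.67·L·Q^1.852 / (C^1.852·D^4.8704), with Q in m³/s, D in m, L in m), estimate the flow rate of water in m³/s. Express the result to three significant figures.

Rearranging: Q = [h_f·C^1.852·D^4.8704 / (10.67·L)]^(1/1.852)
Q = [2.22·127^1.852·0.339^4.8704 / (10.67·1580)]^0.540 = 0.05930 m³/s

Q ≈ 0.0593 m³/s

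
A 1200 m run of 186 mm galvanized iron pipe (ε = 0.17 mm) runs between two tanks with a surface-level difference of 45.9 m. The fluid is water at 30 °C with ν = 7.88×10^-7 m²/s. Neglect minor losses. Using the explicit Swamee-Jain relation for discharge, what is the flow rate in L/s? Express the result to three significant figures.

Q ≈ 72.3 L/s

Swamee-Jain (Type II): Q = -0.965·√(gD⁵h_f/L)·ln[ε/(3.7D) + √(3.17ν²L/(gD³h_f))]
√(gD⁵h_f/L) = √(9.81·0.186⁵·45.9/1200) = 0.009140
ε/(3.7D) = 2.47×10^-4; √(3.17ν²L/(gD³h_f)) = 2.86×10^-5
Q = -0.965·0.009140·ln(2.756×10^-4) = 0.07229 m³/s
Check: V = 2.66 m/s, Re = 6.28×10^5, f = 0.01984, h_f = 46.2 m ≈ 45.9 m ✓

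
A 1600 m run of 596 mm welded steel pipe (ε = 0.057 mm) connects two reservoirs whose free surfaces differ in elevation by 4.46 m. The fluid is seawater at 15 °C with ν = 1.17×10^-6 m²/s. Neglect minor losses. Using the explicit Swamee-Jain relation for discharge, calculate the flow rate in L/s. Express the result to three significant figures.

Swamee-Jain (Type II): Q = -0.965·√(gD⁵h_f/L)·ln[ε/(3.7D) + √(3.17ν²L/(gD³h_f))]
√(gD⁵h_f/L) = √(9.81·0.596⁵·4.46/1600) = 0.04535
ε/(3.7D) = 2.58×10^-5; √(3.17ν²L/(gD³h_f)) = 2.74×10^-5
Q = -0.965·0.04535·ln(5.323×10^-5) = 0.4306 m³/s
Check: V = 1.54 m/s, Re = 7.86×10^5, f = 0.01374, h_f = 4.48 m ≈ 4.46 m ✓

Q ≈ 431 L/s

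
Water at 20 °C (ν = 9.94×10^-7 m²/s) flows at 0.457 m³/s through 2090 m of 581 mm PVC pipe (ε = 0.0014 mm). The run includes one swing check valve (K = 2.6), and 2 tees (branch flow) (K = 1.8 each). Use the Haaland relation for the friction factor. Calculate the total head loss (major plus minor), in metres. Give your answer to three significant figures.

H_L ≈ 7.26 m

V = 4Q/(πD²) = 1.724 m/s; V²/2g = 0.1514 m
Re = 1.01×10^6, ε/D = 2.41×10^-6 → f = 0.01161 (Haaland)
Major: h_f = f(L/D)·V²/2g = 0.01161·3597·0.1514 = 6.325 m
Minor: ΣK = 6.20; h_m = ΣK·V²/2g = 0.9389 m
Total H_L = 6.325 + 0.9389 = 7.264 m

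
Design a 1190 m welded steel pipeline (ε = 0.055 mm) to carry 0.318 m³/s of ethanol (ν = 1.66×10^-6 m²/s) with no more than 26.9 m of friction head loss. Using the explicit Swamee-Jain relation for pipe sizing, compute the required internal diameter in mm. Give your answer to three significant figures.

D ≈ 356 mm

Swamee-Jain (Type III): D = 0.66·[ε^1.25·(LQ²/(gh_f))^4.75 + ν·Q^9.4·(L/(gh_f))^5.2]^0.04
LQ²/(gh_f) = 0.4560; L/(gh_f) = 4.509
Term 1 = ε^1.25·(…)^4.75 = 1.14×10^-7; Term 2 = ν·Q^9.4·(…)^5.2 = 8.80×10^-8
D = 0.66·(1.14×10^-7 + 8.80×10^-8)^0.04 = 0.3562 m = 356 mm
Check: V = 3.19 m/s, Re = 6.85×10^5, f = 0.01465, h_f = 25.4 m ≈ 26.9 m ✓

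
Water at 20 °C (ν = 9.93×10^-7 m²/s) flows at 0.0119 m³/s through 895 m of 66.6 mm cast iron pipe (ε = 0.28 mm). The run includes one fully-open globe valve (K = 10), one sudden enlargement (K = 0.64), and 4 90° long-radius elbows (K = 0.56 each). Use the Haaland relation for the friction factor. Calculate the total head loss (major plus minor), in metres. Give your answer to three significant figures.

H_L ≈ 242 m

V = 4Q/(πD²) = 3.416 m/s; V²/2g = 0.5947 m
Re = 2.29×10^5, ε/D = 0.00420 → f = 0.02931 (Haaland)
Major: h_f = f(L/D)·V²/2g = 0.02931·13438·0.5947 = 234.3 m
Minor: ΣK = 12.9; h_m = ΣK·V²/2g = 7.660 m
Total H_L = 234.3 + 7.660 = 241.9 m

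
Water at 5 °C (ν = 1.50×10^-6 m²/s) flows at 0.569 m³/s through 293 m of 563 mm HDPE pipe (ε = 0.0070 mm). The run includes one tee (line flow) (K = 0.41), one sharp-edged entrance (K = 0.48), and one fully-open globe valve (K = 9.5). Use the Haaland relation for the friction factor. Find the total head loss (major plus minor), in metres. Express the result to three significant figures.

V = 4Q/(πD²) = 2.286 m/s; V²/2g = 0.2663 m
Re = 8.58×10^5, ε/D = 1.24×10^-5 → f = 0.01210 (Haaland)
Major: h_f = f(L/D)·V²/2g = 0.01210·520.4·0.2663 = 1.676 m
Minor: ΣK = 10.4; h_m = ΣK·V²/2g = 2.766 m
Total H_L = 1.676 + 2.766 = 4.443 m

H_L ≈ 4.44 m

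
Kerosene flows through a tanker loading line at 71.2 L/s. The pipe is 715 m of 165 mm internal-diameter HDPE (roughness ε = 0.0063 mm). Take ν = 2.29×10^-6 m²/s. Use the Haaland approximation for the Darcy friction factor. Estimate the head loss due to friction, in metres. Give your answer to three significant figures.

V = 4Q/(πD²) = 4·0.0712/(π·0.165²) = 3.330 m/s
Re = VD/ν = 3.330·0.165/2.29×10^-6 = 2.40×10^5 → turbulent
ε/D = 0.0063/165 = 3.82×10^-5
Haaland: f = 0.01525
h_f = f(L/D)V²/(2g) = 0.01525·(715/0.165)·3.330²/(2·9.81) = 37.34 m

h_f ≈ 37.3 m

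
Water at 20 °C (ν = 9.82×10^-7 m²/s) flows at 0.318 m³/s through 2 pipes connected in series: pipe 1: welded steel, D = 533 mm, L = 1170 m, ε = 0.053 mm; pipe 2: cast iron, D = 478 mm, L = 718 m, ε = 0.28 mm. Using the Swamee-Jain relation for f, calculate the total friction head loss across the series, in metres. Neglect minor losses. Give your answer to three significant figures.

Pipe 1: V = 1.425 m/s, Re = 7.74×10^5, ε/D = 9.94×10^-5, f = 0.01381, h_1 = f(L/D)V²/2g = 3.139 m
Pipe 2: V = 1.772 m/s, Re = 8.63×10^5, ε/D = 5.86×10^-4, f = 0.01793, h_2 = f(L/D)V²/2g = 4.310 m
Series → Q common, losses add: H = Σh = 7.449 m

H ≈ 7.45 m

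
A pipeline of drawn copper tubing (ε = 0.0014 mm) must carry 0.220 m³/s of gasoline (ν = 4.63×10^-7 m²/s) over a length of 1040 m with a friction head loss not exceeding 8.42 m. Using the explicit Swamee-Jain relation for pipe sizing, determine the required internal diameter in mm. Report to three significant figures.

D ≈ 353 mm

Swamee-Jain (Type III): D = 0.66·[ε^1.25·(LQ²/(gh_f))^4.75 + ν·Q^9.4·(L/(gh_f))^5.2]^0.04
LQ²/(gh_f) = 0.6094; L/(gh_f) = 12.59
Term 1 = ε^1.25·(…)^4.75 = 4.58×10^-9; Term 2 = ν·Q^9.4·(…)^5.2 = 1.60×10^-7
D = 0.66·(4.58×10^-9 + 1.60×10^-7)^0.04 = 0.3534 m = 353 mm
Check: V = 2.24 m/s, Re = 1.71×10^6, f = 0.01076, h_f = 8.13 m ≈ 8.42 m ✓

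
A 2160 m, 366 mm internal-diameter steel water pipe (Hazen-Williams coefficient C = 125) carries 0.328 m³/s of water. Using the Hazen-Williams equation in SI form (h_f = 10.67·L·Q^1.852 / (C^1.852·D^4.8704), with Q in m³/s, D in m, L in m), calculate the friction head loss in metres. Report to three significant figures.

h_f = 10.67·2160·0.328^1.852 / (125^1.852·0.366^4.8704) = 51.12 m

h_f ≈ 51.1 m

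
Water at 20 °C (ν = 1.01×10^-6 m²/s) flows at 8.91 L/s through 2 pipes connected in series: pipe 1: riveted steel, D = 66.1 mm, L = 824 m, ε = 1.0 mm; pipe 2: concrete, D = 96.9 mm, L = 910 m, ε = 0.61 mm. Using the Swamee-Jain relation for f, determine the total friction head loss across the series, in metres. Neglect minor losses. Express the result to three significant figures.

Pipe 1: V = 2.596 m/s, Re = 1.70×10^5, ε/D = 0.0151, f = 0.04426, h_1 = f(L/D)V²/2g = 189.6 m
Pipe 2: V = 1.208 m/s, Re = 1.16×10^5, ε/D = 0.00630, f = 0.03353, h_2 = f(L/D)V²/2g = 23.43 m
Series → Q common, losses add: H = Σh = 213.0 m

H ≈ 213 m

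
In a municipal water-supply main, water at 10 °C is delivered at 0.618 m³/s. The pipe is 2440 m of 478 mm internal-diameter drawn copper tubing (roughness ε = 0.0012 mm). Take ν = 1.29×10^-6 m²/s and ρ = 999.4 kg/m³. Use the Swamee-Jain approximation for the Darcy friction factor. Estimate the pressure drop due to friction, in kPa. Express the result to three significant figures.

Δp ≈ 339 kPa

V = 4Q/(πD²) = 4·0.618/(π·0.478²) = 3.444 m/s
Re = VD/ν = 3.444·0.478/1.29×10^-6 = 1.28×10^6 → turbulent
ε/D = 0.0012/478 = 2.51×10^-6
Swamee-Jain: f = 0.01122
h_f = f(L/D)V²/(2g) = 0.01122·(2440/0.478)·3.444²/(2·9.81) = 34.62 m
Δp = ρg·h_f = 999.4·9.81·34.62 = 339.4 kPa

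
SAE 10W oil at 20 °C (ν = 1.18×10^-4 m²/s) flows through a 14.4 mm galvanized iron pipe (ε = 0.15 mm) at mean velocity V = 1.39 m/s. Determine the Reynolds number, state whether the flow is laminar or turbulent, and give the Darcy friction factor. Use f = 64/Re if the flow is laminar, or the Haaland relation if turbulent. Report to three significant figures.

Re = VD/ν = 1.390·0.0144/1.18×10^-4 = 170
Re < 2300 → laminar → f = 64/Re = 0.3773

Re ≈ 170; laminar; f = 64/Re ≈ 0.377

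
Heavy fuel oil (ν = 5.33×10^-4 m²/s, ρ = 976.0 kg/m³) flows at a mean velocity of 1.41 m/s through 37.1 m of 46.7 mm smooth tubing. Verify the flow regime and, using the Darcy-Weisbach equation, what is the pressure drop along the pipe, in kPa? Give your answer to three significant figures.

Re = VD/ν = 1.41·0.04670/5.33×10^-4 = 124 → laminar (Re < 2300)
f = 64/Re = 0.5180
h_f = f(L/D)V²/(2g) = 0.5180·(37.1/0.04670)·1.41²/(2·9.81) = 41.70 m
Δp = ρg·h_f = 976.0·9.81·41.70 = 399.3 kPa

Δp ≈ 399 kPa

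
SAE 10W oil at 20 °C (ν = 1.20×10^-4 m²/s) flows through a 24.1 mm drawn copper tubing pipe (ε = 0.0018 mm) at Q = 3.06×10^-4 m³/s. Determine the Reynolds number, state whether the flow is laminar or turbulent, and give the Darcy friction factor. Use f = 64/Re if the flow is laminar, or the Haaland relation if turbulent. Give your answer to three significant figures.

V = 4Q/(πD²) = 0.6708 m/s
Re = VD/ν = 0.6708·0.0241/1.20×10^-4 = 135
Re < 2300 → laminar → f = 64/Re = 0.4751

Re ≈ 135; laminar; f = 64/Re ≈ 0.475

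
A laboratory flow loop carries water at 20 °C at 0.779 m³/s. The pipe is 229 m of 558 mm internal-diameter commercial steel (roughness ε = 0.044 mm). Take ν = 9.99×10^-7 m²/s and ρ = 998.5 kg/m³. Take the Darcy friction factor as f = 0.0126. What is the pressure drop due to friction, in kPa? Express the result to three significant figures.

Δp ≈ 26.2 kPa

V = 4Q/(πD²) = 4·0.779/(π·0.558²) = 3.186 m/s
h_f = f(L/D)V²/(2g) = 0.01260·(229/0.558)·3.186²/(2·9.81) = 2.674 m
Δp = ρg·h_f = 998.5·9.81·2.674 = 26.20 kPa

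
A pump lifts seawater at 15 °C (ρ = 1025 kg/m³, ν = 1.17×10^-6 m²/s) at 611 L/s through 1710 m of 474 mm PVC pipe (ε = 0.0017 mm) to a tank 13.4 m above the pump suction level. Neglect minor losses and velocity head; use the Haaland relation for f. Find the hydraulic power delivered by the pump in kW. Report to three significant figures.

V = 4Q/(πD²) = 3.463 m/s; Re = 1.40×10^6; ε/D = 3.59×10^-6; f = 0.01103
h_f = f(L/D)V²/2g = 24.31 m
Total head H = z + h_f = 13.4 + 24.31 = 37.71 m
P_hyd = ρgQH = 1025·9.81·0.611·37.71 = 231.7 kW

P_hyd ≈ 232 kW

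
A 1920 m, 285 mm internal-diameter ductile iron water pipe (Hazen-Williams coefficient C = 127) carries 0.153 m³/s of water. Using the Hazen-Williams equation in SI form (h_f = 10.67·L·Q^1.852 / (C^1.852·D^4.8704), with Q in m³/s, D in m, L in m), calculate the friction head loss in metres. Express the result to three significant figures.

h_f = 10.67·1920·0.153^1.852 / (127^1.852·0.285^4.8704) = 36.34 m

h_f ≈ 36.3 m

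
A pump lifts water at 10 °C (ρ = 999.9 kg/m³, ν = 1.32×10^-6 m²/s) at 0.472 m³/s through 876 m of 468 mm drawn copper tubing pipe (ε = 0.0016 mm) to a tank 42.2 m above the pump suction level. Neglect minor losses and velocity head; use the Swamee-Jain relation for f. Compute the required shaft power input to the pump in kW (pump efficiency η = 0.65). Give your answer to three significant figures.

V = 4Q/(πD²) = 2.744 m/s; Re = 9.73×10^5; ε/D = 3.42×10^-6; f = 0.01175
h_f = f(L/D)V²/2g = 8.436 m
Total head H = z + h_f = 42.2 + 8.436 = 50.64 m
P_hyd = ρgQH = 999.9·9.81·0.472·50.64 = 234.4 kW
P_shaft = P_hyd/η = 234.4/0.65 = 360.7 kW

P_shaft ≈ 361 kW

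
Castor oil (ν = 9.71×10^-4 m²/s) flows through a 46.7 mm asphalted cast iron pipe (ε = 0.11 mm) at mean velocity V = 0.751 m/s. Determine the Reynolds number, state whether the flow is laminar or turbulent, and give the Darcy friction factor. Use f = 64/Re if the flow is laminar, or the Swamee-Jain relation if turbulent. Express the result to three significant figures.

Re = VD/ν = 0.7510·0.0467/9.71×10^-4 = 36.1
Re < 2300 → laminar → f = 64/Re = 1.772

Re ≈ 36.1; laminar; f = 64/Re ≈ 1.77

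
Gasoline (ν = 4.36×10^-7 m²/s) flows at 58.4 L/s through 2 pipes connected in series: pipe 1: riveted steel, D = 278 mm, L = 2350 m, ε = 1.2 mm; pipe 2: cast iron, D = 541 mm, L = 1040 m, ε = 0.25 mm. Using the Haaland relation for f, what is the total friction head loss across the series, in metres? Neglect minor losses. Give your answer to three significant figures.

Pipe 1: V = 0.9621 m/s, Re = 6.13×10^5, ε/D = 0.00432, f = 0.02927, h_1 = f(L/D)V²/2g = 11.68 m
Pipe 2: V = 0.2541 m/s, Re = 3.15×10^5, ε/D = 4.62×10^-4, f = 0.01779, h_2 = f(L/D)V²/2g = 0.1125 m
Series → Q common, losses add: H = Σh = 11.79 m

H ≈ 11.8 m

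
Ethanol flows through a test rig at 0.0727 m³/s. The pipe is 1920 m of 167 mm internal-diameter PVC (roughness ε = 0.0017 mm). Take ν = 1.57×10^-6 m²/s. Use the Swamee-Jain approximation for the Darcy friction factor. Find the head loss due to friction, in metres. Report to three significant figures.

V = 4Q/(πD²) = 4·0.0727/(π·0.167²) = 3.319 m/s
Re = VD/ν = 3.319·0.167/1.57×10^-6 = 3.53×10^5 → turbulent
ε/D = 0.0017/167 = 1.02×10^-5
Swamee-Jain: f = 0.01408
h_f = f(L/D)V²/(2g) = 0.01408·(1920/0.167)·3.319²/(2·9.81) = 90.87 m

h_f ≈ 90.9 m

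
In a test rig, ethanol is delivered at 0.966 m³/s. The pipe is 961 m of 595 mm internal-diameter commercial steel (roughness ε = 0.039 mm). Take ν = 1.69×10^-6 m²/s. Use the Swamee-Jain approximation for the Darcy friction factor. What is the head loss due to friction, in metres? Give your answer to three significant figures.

h_f ≈ 12.6 m

V = 4Q/(πD²) = 4·0.966/(π·0.595²) = 3.474 m/s
Re = VD/ν = 3.474·0.595/1.69×10^-6 = 1.22×10^6 → turbulent
ε/D = 0.039/595 = 6.55×10^-5
Swamee-Jain: f = 0.01271
h_f = f(L/D)V²/(2g) = 0.01271·(961/0.595)·3.474²/(2·9.81) = 12.63 m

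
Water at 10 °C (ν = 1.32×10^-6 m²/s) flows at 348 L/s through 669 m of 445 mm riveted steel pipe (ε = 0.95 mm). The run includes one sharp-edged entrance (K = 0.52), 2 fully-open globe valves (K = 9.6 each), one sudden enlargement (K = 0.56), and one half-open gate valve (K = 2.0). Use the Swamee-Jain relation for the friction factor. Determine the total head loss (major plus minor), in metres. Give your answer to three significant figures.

V = 4Q/(πD²) = 2.238 m/s; V²/2g = 0.2552 m
Re = 7.54×10^5, ε/D = 0.00213 → f = 0.02415 (Swamee-Jain)
Major: h_f = f(L/D)·V²/2g = 0.02415·1503·0.2552 = 9.266 m
Minor: ΣK = 22.3; h_m = ΣK·V²/2g = 5.685 m
Total H_L = 9.266 + 5.685 = 14.95 m

H_L ≈ 15.0 m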